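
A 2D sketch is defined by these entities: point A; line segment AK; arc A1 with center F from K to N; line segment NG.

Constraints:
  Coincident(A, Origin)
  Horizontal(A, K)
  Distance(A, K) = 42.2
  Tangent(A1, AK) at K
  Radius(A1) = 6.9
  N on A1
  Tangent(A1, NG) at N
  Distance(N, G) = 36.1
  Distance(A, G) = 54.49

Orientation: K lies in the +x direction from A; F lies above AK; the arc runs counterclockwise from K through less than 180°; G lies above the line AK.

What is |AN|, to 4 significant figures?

49.47

Checks: |FN| = 6.900 ✓; ∠(FN, NG) = 90.00° ✓; |NG| = 36.10 ✓; |AG| = 54.49 ✓.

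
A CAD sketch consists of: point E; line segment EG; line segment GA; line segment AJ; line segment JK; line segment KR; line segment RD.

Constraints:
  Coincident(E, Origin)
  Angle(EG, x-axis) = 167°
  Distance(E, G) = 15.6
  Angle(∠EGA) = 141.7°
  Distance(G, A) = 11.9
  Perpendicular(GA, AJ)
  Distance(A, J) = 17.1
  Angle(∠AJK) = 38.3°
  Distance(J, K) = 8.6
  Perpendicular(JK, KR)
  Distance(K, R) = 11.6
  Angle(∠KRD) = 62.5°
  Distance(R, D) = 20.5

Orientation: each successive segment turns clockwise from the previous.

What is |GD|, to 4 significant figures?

30.39

E is at the origin; EG runs at 167.0° with length 15.6, so G = (-15.20, 3.509). ∠EGA = 141.7° gives GA at 128.7° from the x-axis; with |GA| = 11.9, A = (-22.64, 12.80). The perpendicularity gives AJ at right angles to GA, so AJ runs at 38.70°; with |AJ| = 17.1, J = (-9.295, 23.49). ∠AJK = 38.3° gives JK at -103.0° from the x-axis; with |JK| = 8.6, K = (-11.23, 15.11). JK ⟂ KR, so KR runs at 167.0°; with |KR| = 11.6, R = (-22.53, 17.72). ∠KRD = 62.5° gives RD at 49.50° from the x-axis; with |RD| = 20.5, D = (-9.219, 33.31). Then |GD| = |D − G| = 30.39.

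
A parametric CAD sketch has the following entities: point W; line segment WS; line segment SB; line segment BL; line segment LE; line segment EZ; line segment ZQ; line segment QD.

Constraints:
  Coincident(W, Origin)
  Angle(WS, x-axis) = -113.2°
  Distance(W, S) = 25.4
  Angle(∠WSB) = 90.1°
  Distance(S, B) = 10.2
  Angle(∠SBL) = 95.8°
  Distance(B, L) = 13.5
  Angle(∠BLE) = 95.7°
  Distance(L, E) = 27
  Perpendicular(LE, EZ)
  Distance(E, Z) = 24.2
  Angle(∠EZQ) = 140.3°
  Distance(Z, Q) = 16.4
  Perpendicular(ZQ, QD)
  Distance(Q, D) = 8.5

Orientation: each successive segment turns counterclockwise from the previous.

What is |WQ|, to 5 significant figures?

46.315

W is at the origin; WS runs at -113.2° with length 25.4, so S = (-10.006, -23.346). ∠WSB = 90.1° gives SB at -23.300° from the x-axis; with |SB| = 10.2, B = (-0.63797, -27.381). ∠SBL = 95.8° gives BL at 60.900° from the x-axis; with |BL| = 13.5, L = (5.9276, -15.585). ∠BLE = 95.7° gives LE at 145.20° from the x-axis; with |LE| = 27.0, E = (-16.243, -0.17541). The perpendicularity gives EZ at right angles to LE, so EZ runs at -124.80°; with |EZ| = 24.2, Z = (-30.055, -20.047). ∠EZQ = 140.3° gives ZQ at -85.100° from the x-axis; with |ZQ| = 16.4, Q = (-28.654, -36.387). Then |WQ| = |Q − W| = 46.315.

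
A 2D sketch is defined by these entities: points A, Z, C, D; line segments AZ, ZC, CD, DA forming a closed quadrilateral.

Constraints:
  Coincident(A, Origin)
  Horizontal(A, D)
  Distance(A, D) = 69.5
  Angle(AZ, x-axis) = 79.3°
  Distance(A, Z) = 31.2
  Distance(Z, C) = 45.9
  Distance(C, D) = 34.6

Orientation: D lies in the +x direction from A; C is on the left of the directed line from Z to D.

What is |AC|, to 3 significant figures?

59.6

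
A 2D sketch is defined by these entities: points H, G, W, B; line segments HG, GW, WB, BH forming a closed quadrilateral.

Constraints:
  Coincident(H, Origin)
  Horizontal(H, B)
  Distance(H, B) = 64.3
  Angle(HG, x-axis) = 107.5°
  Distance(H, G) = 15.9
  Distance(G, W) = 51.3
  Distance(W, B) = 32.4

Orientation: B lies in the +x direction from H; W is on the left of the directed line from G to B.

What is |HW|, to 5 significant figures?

52.361

Checks: |GW| = 51.30 ✓; |WB| = 32.40 ✓.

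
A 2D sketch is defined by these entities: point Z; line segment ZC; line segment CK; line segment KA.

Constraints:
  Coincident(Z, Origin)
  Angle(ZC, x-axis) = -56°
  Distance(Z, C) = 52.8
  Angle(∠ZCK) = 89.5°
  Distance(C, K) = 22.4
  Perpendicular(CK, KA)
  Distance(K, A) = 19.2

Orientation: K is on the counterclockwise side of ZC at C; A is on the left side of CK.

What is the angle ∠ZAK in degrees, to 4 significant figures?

146.9°

Z is at the origin; ZC runs at -56.0° with length 52.8, so C = 52.8·(cos -56.0°, sin -56.0°) = (29.53, -43.77). ∠ZCK = 89.5°, so CK runs at -56.0° + (180° − 89.5°) = 34.50° from the x-axis; with |CK| = 22.4, K = C + 22.4·(cos 34.50°, sin 34.50°) = (47.99, -31.09). The perpendicularity gives KA at right angles to CK; with |KA| = 19.2 on the left of CK, A = K + 19.2·(-0.5664, 0.8241) = (37.11, -15.26). Then cos ∠ZAK = AZ·AK / (|AZ||AK|), giving 146.9°.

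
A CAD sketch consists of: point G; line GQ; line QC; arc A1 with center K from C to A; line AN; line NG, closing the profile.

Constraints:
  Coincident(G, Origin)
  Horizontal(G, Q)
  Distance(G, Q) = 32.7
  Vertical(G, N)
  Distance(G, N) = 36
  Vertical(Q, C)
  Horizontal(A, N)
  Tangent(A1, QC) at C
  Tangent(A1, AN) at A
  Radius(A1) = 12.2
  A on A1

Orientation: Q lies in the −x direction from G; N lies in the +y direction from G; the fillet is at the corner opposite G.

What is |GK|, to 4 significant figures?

31.41

G and N share the same x with |GN| = 36.0 and N on the +y side, so N = (0.000, 36.00). The virtual corner opposite G is at (-32.70, 36.00). The tangent condition forces KC to be normal to QC and A1 meets AN tangentially, so KA is at right angles to AN, with radius 12.2, so the center K sits 12.2 in from both sides at K = (-20.50, 23.80). Then |GK| = |K − G| = 31.41.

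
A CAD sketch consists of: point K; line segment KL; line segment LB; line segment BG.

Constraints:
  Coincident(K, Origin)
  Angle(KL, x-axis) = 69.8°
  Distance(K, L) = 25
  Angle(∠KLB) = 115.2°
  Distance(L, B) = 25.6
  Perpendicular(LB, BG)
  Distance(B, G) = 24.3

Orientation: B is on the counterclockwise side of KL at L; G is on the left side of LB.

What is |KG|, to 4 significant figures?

36.28

∠KLB = 115.2°, so LB runs at 69.8° + (180° − 115.2°) = 134.6° from the x-axis; with |LB| = 25.6, B = L + 25.6·(cos 134.6°, sin 134.6°) = (-9.343, 41.69). LB is perpendicular to BG; with |BG| = 24.3 on the left of LB, G = B + 24.3·(-0.7120, -0.7022) = (-26.64, 24.63). Then |KG| = |G − K| = 36.28.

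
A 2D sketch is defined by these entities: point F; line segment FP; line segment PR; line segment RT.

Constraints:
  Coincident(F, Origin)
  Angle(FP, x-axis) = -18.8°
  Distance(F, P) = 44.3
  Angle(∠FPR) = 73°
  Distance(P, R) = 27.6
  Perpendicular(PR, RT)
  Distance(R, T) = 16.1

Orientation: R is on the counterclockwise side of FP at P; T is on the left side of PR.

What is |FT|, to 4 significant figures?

30.07

∠FPR = 73.0°, so PR runs at -18.8° + (180° − 73.0°) = 88.20° from the x-axis; with |PR| = 27.6, R = P + 27.6·(cos 88.20°, sin 88.20°) = (42.80, 13.31). The perpendicularity gives RT at right angles to PR; with |RT| = 16.1 on the left of PR, T = R + 16.1·(-0.9995, 0.03141) = (26.71, 13.82). Then |FT| = |T − F| = 30.07.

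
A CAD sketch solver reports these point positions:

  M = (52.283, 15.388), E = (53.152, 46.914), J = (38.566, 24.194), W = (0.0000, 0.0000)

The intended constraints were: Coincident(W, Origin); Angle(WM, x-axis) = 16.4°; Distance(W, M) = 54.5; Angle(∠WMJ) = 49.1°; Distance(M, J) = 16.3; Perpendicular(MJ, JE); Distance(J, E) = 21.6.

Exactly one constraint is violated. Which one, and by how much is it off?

Distance(J, E) = 21.6 — off by 5.40.

W = (0.00, 0.00) ✓; WM at 16.40° ✓; |WM| = 54.50 ✓; ∠WMJ = 49.10° ✓; |MJ| = 16.30 ✓; ∠(MJ, JE) = 90.00° ✓; |JE| = 27.00 ✗.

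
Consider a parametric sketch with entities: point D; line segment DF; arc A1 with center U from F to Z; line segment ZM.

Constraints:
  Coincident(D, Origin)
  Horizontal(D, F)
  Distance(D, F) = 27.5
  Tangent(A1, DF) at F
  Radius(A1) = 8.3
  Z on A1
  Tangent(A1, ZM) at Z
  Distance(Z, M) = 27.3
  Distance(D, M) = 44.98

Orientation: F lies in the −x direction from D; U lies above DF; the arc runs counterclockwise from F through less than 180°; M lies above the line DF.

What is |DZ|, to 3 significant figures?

22.0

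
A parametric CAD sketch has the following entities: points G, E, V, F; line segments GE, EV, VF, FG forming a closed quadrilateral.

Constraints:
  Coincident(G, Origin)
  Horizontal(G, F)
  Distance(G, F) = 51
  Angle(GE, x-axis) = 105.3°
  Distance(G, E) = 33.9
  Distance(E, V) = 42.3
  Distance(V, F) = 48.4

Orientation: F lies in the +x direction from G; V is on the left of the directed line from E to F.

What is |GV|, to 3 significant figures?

54.5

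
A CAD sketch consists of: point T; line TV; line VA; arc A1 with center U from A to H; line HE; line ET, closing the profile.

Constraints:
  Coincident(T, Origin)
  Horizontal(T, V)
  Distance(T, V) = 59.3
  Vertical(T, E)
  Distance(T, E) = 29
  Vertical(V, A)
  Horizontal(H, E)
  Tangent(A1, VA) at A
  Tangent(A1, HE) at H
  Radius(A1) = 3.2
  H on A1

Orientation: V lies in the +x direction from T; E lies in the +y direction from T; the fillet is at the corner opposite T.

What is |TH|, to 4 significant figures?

63.15

T is at the origin; T and V share the same y with |TV| = 59.3 and V on the +x side, so V = (59.30, 0.000). T and E share the same x with |TE| = 29.0 and E on the +y side, so E = (0.000, 29.00). The virtual corner opposite T is at (59.30, 29.00). A1 meets VA tangentially, so UA is at right angles to VA and since A1 is tangent to HE there, UH ⟂ HE, with radius 3.2, so the center U sits 3.2 in from both sides at U = (56.10, 25.80). That places the tangent points at A = (59.30, 25.80) on VA and H = (56.10, 29.00) on HE. Then |TH| = |H − T| = 63.15.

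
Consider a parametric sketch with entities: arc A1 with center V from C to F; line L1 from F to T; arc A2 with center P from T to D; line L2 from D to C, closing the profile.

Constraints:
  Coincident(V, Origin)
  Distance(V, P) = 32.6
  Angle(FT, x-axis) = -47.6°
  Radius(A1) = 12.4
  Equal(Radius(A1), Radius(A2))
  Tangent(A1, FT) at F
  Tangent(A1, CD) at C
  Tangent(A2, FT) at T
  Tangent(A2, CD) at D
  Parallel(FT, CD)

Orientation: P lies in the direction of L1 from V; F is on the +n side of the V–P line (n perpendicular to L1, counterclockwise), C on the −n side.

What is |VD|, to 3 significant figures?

34.9

Tangency of A1 to both parallel lines with radius 12.4 puts F and C at V ± 12.4·n: F = (9.16, 8.36), C = (-9.16, -8.36). Equal radii place T and D the same way about P: T = P + 12.4·n = (31.1, -15.7), D = P − 12.4·n = (12.8, -32.4). Then |VD| = |D − V| = 34.9.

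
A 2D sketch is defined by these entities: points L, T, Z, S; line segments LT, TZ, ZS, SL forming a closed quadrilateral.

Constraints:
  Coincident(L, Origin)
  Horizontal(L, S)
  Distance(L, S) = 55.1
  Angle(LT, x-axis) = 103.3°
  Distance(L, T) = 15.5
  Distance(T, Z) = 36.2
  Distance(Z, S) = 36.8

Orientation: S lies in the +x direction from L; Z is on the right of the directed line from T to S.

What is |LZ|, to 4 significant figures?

23.67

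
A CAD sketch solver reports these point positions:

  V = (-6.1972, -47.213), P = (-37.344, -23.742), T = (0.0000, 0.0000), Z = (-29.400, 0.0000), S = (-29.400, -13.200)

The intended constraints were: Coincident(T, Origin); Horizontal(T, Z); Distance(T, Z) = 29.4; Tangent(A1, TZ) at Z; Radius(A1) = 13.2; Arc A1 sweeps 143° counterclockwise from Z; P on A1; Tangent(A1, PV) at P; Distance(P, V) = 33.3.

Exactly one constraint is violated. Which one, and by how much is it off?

Distance(P, V) = 33.3 — off by 5.70.

T = (0.00, 0.00) ✓; T.y = 0.00, Z.y = 0.00 ✓; |TZ| = 29.40 ✓; ∠(SZ, ZT) = 90.00° ✓; |SZ| = 13.20 ✓; bearing(S→P) − bearing(S→Z) = 143.0° ✓; |SP| = 13.20 ✓; ∠(SP, PV) = 90.00° ✓; |PV| = 39.00 ✗.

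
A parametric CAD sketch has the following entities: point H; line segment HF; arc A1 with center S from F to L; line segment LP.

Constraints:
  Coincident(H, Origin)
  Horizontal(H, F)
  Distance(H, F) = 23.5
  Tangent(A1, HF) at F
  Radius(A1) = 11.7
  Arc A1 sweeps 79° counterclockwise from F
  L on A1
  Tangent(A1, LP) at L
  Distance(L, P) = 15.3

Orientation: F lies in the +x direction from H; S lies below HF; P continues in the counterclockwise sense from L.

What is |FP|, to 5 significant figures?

28.409

On A1, F sits at bearing 90° from S; a 79° counterclockwise sweep puts L at bearing 169°, so L = S + 11.7·(cos 169°, sin 169°) = (12.015, -9.4675). Since A1 is tangent to LP there, SL ⟂ LP, so LP runs along (−sin 169°, cos 169°); with |LP| = 15.3, P = (9.0956, -24.486). Then |FP| = |P − F| = 28.409.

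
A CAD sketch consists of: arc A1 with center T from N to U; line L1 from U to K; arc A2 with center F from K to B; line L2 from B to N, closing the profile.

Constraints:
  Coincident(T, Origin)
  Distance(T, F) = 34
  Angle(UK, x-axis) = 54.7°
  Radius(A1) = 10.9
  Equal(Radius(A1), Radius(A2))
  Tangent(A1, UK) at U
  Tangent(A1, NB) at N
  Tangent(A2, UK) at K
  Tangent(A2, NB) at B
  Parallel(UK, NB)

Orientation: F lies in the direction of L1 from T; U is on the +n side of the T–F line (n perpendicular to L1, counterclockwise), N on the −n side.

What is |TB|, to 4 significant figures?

35.70

Tangency of A1 to both parallel lines with radius 10.9 puts U and N at T ± 10.9·n: U = (-8.896, 6.299), N = (8.896, -6.299). Equal radii place K and B the same way about F: K = F + 10.9·n = (10.75, 34.05), B = F − 10.9·n = (28.54, 21.45). Then |TB| = |B − T| = 35.70.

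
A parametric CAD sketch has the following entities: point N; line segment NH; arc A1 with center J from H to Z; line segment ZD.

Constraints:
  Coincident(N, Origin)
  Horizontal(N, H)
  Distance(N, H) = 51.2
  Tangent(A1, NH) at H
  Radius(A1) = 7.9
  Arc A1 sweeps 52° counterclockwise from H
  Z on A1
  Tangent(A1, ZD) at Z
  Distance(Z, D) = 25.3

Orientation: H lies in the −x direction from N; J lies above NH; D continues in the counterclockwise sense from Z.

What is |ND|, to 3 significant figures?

37.3

N is at the origin; NH is horizontal with |NH| = 51.2 and H on the −x side, so H = (-51.2, 0.00). A1 meets NH tangentially, so JH is at right angles to NH, so J = H + (0, 7.9) = (-51.2, 7.90). On A1, H sits at bearing -90° from J; a 52° counterclockwise sweep puts Z at bearing -38°, so Z = J + 7.9·(cos -38°, sin -38°) = (-45.0, 3.04). Tangency of A1 to ZD means the radius JZ is perpendicular to ZD, so ZD runs along (−sin -38°, cos -38°); with |ZD| = 25.3, D = (-29.4, 23.0). Then |ND| = |D − N| = 37.3.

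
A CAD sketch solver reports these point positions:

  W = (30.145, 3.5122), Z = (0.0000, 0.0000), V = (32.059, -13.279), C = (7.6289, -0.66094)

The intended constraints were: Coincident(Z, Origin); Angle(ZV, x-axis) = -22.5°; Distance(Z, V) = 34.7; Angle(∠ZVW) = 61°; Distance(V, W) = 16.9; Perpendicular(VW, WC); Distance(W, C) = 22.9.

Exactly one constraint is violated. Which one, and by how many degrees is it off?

Perpendicular(VW, WC) — off by 4.00°.

Z = (0.00, 0.00) ✓; ZV at -22.50° ✓; |ZV| = 34.70 ✓; ∠ZVW = 61.00° ✓; |VW| = 16.90 ✓; ∠(VW, WC) = 94.00° ✗; |WC| = 22.90 ✓.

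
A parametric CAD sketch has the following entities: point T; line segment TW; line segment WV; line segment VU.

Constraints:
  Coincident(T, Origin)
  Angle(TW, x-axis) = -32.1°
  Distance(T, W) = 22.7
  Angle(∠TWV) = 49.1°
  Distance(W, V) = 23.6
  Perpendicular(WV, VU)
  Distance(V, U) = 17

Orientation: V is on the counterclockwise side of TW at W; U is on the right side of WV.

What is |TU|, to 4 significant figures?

35.26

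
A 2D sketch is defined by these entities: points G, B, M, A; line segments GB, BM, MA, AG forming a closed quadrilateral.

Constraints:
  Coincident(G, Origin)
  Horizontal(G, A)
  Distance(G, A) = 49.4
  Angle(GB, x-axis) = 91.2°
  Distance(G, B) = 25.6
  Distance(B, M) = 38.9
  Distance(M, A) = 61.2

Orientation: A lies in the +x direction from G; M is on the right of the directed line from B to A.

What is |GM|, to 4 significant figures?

16.00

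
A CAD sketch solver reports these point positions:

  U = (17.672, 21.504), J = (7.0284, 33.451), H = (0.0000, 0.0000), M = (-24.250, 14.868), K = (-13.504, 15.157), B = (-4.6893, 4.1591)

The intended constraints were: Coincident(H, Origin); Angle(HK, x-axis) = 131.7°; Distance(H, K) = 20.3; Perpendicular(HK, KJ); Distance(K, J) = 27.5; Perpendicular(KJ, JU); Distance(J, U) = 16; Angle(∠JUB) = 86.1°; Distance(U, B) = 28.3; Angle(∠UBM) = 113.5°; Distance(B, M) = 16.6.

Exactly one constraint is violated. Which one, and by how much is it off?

Distance(B, M) = 16.6 — off by 5.70.

H = (0.00, 0.00) ✓; HK at 131.7° ✓; |HK| = 20.30 ✓; ∠(HK, KJ) = 90.00° ✓; |KJ| = 27.50 ✓; ∠(KJ, JU) = 90.00° ✓; |JU| = 16.00 ✓; ∠JUB = 86.10° ✓; |UB| = 28.30 ✓; ∠UBM = 113.5° ✓; |BM| = 22.30 ✗.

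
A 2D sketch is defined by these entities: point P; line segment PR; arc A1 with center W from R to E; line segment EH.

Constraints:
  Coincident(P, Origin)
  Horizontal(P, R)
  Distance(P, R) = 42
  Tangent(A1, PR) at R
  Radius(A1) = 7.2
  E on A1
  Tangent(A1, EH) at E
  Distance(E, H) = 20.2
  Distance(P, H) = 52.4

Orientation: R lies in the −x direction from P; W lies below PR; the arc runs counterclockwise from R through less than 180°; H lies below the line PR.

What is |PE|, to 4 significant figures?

49.79

Checks: P.y = 0.00, R.y = 0.00 ✓; |WE| = 7.200 ✓; ∠(WE, EH) = 90.00° ✓; |EH| = 20.20 ✓; |PH| = 52.40 ✓.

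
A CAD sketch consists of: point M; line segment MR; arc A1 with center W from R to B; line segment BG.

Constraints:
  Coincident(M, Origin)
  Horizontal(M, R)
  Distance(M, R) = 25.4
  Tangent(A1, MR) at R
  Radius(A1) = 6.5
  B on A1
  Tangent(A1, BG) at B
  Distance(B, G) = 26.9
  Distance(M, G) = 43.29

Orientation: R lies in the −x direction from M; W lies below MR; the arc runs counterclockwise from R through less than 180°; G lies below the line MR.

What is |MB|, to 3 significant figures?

32.7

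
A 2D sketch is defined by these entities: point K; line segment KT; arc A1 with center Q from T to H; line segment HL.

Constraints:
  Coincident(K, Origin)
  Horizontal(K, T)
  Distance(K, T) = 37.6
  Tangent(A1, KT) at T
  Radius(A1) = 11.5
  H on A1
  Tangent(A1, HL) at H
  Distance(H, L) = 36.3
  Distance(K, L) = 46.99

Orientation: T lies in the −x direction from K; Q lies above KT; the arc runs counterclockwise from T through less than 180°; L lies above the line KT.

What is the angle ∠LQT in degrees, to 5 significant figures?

147.74°

Checks: K.y = 0.00, T.y = 0.00 ✓; |QH| = 11.50 ✓; ∠(QH, HL) = 90.00° ✓; |HL| = 36.30 ✓; |KL| = 46.99 ✓.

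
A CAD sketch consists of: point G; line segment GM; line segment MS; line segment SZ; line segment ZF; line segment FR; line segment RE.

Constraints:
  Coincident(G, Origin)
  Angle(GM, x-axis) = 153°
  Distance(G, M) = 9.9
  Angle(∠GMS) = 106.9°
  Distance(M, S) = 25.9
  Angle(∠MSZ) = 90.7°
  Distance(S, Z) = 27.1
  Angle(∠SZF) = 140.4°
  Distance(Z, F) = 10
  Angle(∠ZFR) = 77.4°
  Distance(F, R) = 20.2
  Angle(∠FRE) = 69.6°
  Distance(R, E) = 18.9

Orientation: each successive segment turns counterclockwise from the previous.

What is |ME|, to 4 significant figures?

28.57

G is at the origin; GM runs at 153.0° with length 9.9, so M = (-8.821, 4.495). ∠GMS = 106.9° gives MS at -133.9° from the x-axis; with |MS| = 25.9, S = (-26.78, -14.17). ∠MSZ = 90.7° gives SZ at -44.60° from the x-axis; with |SZ| = 27.1, Z = (-7.484, -33.20). ∠SZF = 140.4° gives ZF at -5.000° from the x-axis; with |ZF| = 10.0, F = (2.478, -34.07). ∠ZFR = 77.4° gives FR at 97.60° from the x-axis; with |FR| = 20.2, R = (-0.1938, -14.05). ∠FRE = 69.6° gives RE at -152.0° from the x-axis; with |RE| = 18.9, E = (-16.88, -22.92). Then |ME| = |E − M| = 28.57.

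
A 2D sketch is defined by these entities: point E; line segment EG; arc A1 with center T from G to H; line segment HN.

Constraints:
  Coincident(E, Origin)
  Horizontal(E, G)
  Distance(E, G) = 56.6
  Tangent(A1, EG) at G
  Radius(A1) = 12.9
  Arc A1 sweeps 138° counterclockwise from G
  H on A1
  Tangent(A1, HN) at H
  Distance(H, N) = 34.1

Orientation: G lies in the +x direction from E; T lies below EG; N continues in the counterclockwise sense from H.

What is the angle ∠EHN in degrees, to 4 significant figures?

163.1°

E is at the origin; E and G share the same y with |EG| = 56.6 and G on the +x side, so G = (56.60, 0.000). The tangent condition forces TG to be normal to EG, so T = G + (0, -12.9) = (56.60, -12.90). On A1, G sits at bearing 90° from T; a 138° counterclockwise sweep puts H at bearing 228°, so H = T + 12.9·(cos 228°, sin 228°) = (47.97, -22.49). Tangency of A1 to HN means the radius TH is perpendicular to HN, so HN runs along (−sin 228°, cos 228°); with |HN| = 34.1, N = (73.31, -45.30). Then cos ∠EHN = HE·HN / (|HE||HN|), giving 163.1°.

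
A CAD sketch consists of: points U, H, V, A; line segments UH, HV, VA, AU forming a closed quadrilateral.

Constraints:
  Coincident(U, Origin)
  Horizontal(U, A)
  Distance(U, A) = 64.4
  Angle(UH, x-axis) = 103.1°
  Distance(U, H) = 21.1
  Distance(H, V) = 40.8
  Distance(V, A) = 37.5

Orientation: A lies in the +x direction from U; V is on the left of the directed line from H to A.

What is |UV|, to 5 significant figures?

43.309

U is at the origin; U and A share the same y with |UA| = 64.4 and A in +x, so A = (64.4, 0). UH runs at 103.1° with |UH| = 21.1, so H = (-4.7823, 20.551). V is determined by |HV| = 40.8 and |VA| = 37.5 together: it lies at the intersection of circle(H, 40.8) and circle(A, 37.5). With |HA| = 72.170, the foot of the radical line on HA is 37.875 from H and the perpendicular offset is √(40.8² − 37.875²) = 15.169. Taking the left-of-HA solution: V = (35.844, 24.307).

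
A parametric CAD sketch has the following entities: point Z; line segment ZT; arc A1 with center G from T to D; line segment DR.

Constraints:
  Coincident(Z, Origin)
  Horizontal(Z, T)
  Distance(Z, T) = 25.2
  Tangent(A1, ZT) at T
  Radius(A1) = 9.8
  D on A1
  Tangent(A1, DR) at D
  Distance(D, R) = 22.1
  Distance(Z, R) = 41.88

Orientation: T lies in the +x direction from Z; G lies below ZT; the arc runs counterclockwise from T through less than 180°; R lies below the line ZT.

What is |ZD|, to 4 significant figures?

21.04

Z is at the origin; Z and T share the same y with |ZT| = 25.2 and T on the +x side, so T = (25.20, 0.000). Tangency of A1 to ZT means the radius GT is perpendicular to ZT, so G = T + (0, -9.8) = (25.20, -9.800). Since GD ⟂ DR (tangency), |GR| = √(9.8² + 22.1²) = 24.18 regardless of where D sits on A1. So R lies on both circle(Z, 41.88) and circle(G, 24.18); the below-ZT intersection is R = (24.50, -33.97). D is the foot of the tangent from R: D = (16.13, -13.51).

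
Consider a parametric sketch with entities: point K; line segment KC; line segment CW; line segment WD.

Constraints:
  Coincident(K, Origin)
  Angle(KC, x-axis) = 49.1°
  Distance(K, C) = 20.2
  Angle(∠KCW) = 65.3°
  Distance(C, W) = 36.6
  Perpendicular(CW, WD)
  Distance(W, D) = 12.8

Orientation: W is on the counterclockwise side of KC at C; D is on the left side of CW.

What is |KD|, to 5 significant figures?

28.701

∠KCW = 65.3°, so CW runs at 49.1° + (180° − 65.3°) = 163.80° from the x-axis; with |CW| = 36.6, W = C + 36.6·(cos 163.80°, sin 163.80°) = (-21.921, 25.479). The perpendicularity gives WD at right angles to CW; with |WD| = 12.8 on the left of CW, D = W + 12.8·(-0.27899, -0.96029) = (-25.492, 13.188). Then |KD| = |D − K| = 28.701.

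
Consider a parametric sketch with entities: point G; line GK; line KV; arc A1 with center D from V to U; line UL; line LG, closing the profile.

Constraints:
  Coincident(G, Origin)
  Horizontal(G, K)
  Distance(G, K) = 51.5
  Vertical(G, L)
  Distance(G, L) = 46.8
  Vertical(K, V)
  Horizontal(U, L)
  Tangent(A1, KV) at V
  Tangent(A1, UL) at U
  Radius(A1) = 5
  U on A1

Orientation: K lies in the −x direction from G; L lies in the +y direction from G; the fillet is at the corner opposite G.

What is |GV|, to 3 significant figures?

66.3

G is at the origin; GK is horizontal with |GK| = 51.5 and K on the −x side, so K = (-51.5, 0.00). GL is vertical with |GL| = 46.8 and L on the +y side, so L = (0.00, 46.8). The virtual corner opposite G is at (-51.5, 46.8). Since A1 is tangent to KV there, DV ⟂ KV and A1 meets UL tangentially, so DU is at right angles to UL, with radius 5.0, so the center D sits 5.0 in from both sides at D = (-46.5, 41.8). That places the tangent points at V = (-51.5, 41.8) on KV and U = (-46.5, 46.8) on UL. Then |GV| = |V − G| = 66.3.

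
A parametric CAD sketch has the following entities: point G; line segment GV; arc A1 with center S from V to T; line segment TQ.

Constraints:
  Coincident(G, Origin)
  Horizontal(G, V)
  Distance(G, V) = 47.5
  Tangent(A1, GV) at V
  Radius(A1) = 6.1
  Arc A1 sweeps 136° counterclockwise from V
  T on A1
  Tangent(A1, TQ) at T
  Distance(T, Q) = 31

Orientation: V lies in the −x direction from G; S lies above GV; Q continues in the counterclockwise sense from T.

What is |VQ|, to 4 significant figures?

36.77

On A1, V sits at bearing -90° from S; a 136° counterclockwise sweep puts T at bearing 46°, so T = S + 6.1·(cos 46°, sin 46°) = (-43.26, 10.49). A1 meets TQ tangentially, so ST is at right angles to TQ, so TQ runs along (−sin 46°, cos 46°); with |TQ| = 31.0, Q = (-65.56, 32.02). Then |VQ| = |Q − V| = 36.77.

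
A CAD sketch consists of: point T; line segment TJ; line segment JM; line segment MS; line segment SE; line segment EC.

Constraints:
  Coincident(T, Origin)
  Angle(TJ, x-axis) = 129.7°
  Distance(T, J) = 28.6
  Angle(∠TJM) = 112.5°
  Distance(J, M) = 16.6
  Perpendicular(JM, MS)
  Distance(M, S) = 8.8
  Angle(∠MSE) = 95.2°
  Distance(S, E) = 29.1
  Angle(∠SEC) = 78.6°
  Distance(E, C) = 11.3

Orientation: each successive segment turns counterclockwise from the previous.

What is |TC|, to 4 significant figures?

26.22

T is at the origin; TJ runs at 129.7° with length 28.6, so J = (-18.27, 22.00). ∠TJM = 112.5° gives JM at -162.8° from the x-axis; with |JM| = 16.6, M = (-34.13, 17.10). JM is perpendicular to MS, so MS runs at -72.80°; with |MS| = 8.8, S = (-31.52, 8.690). ∠MSE = 95.2° gives SE at 12.00° from the x-axis; with |SE| = 29.1, E = (-3.060, 14.74). ∠SEC = 78.6° gives EC at 113.4° from the x-axis; with |EC| = 11.3, C = (-7.548, 25.11). Then |TC| = |C − T| = 26.22.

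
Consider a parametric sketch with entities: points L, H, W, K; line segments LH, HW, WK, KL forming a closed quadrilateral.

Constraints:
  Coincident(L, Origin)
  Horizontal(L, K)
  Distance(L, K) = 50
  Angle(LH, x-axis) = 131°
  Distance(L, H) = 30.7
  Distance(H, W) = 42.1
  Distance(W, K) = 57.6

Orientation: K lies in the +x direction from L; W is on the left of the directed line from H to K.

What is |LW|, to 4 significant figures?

48.42

L is at the origin; LK is horizontal with |LK| = 50.0 and K in +x, so K = (50.0, 0). LH runs at 131.0° with |LH| = 30.7, so H = (-20.14, 23.17). W is determined by |HW| = 42.1 and |WK| = 57.6 together: it lies at the intersection of circle(H, 42.1) and circle(K, 57.6). With |HK| = 73.87, the foot of the radical line on HK is 26.47 from H and the perpendicular offset is √(42.1² − 26.47²) = 32.73. Taking the left-of-HK solution: W = (15.26, 45.95).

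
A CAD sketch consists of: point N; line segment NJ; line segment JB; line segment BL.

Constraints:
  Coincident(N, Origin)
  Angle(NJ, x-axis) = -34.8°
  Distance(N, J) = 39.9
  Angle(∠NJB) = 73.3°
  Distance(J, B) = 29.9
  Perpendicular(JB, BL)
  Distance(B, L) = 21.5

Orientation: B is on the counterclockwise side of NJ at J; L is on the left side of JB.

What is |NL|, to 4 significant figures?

24.89

N is at the origin; NJ runs at -34.8° with length 39.9, so J = 39.9·(cos -34.8°, sin -34.8°) = (32.76, -22.77). ∠NJB = 73.3°, so JB runs at -34.8° + (180° − 73.3°) = 71.90° from the x-axis; with |JB| = 29.9, B = J + 29.9·(cos 71.90°, sin 71.90°) = (42.05, 5.649). JB is perpendicular to BL; with |BL| = 21.5 on the left of JB, L = B + 21.5·(-0.9505, 0.3107) = (21.62, 12.33). Then |NL| = |L − N| = 24.89.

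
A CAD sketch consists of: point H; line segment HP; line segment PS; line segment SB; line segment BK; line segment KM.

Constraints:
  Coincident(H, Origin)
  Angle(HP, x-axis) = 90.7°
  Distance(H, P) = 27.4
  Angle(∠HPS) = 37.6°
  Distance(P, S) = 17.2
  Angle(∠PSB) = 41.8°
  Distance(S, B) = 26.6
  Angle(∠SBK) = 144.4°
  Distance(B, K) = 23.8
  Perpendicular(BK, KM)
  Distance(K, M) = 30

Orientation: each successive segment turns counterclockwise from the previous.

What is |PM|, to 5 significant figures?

31.028

H is at the origin; HP runs at 90.7° with length 27.4, so P = (-0.33475, 27.398). ∠HPS = 37.6° gives PS at -126.90° from the x-axis; with |PS| = 17.2, S = (-10.662, 13.643). ∠PSB = 41.8° gives SB at 11.300° from the x-axis; with |SB| = 26.6, B = (15.422, 18.856). ∠SBK = 144.4° gives BK at 46.900° from the x-axis; with |BK| = 23.8, K = (31.684, 36.233). BK ⟂ KM, so KM runs at 136.90°; with |KM| = 30.0, M = (9.7794, 56.732). Then |PM| = |M − P| = 31.028.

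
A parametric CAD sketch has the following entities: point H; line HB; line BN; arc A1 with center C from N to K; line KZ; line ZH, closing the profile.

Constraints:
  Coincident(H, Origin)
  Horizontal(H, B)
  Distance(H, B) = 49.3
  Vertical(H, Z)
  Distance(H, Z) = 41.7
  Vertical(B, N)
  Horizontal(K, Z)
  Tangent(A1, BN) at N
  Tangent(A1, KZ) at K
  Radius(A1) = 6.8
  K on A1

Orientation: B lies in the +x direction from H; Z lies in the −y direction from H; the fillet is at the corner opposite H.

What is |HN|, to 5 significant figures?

60.403

H is at the origin; H and B share the same y with |HB| = 49.3 and B on the +x side, so B = (49.300, 0.0000). HZ is vertical with |HZ| = 41.7 and Z on the −y side, so Z = (0.0000, -41.700). The virtual corner opposite H is at (49.300, -41.700). Since A1 is tangent to BN there, CN ⟂ BN and the tangent condition forces CK to be normal to KZ, with radius 6.8, so the center C sits 6.8 in from both sides at C = (42.500, -34.900). That places the tangent points at N = (49.300, -34.900) on BN and K = (42.500, -41.700) on KZ. Then |HN| = |N − H| = 60.403.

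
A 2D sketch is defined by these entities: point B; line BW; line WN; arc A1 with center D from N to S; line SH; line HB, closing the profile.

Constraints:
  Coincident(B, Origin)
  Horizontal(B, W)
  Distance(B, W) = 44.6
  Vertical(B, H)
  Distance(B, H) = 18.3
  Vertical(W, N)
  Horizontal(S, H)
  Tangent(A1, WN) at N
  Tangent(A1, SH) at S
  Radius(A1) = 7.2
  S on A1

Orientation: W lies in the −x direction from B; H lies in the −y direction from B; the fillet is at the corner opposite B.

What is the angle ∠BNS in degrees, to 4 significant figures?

58.98°

B is at the origin; B and W share the same y with |BW| = 44.6 and W on the −x side, so W = (-44.60, 0.000). B and H share the same x with |BH| = 18.3 and H on the −y side, so H = (0.000, -18.30). The virtual corner opposite B is at (-44.60, -18.30). Tangency of A1 to WN means the radius DN is perpendicular to WN and since A1 is tangent to SH there, DS ⟂ SH, with radius 7.2, so the center D sits 7.2 in from both sides at D = (-37.40, -11.10). That places the tangent points at N = (-44.60, -11.10) on WN and S = (-37.40, -18.30) on SH. Then cos ∠BNS = NB·NS / (|NB||NS|), giving 58.98°.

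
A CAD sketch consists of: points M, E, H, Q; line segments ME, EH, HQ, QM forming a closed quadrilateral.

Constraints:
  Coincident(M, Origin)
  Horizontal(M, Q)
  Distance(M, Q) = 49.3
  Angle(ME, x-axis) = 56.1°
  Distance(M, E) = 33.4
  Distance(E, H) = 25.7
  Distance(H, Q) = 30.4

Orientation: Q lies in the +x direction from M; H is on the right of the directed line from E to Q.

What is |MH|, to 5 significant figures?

19.075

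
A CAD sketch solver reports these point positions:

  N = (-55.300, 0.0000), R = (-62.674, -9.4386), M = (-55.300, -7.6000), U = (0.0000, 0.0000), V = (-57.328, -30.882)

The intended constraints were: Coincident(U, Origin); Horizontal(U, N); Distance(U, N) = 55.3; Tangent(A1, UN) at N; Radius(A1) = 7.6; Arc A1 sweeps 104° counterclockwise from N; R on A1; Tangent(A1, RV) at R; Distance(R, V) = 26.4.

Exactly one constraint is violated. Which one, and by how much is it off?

Distance(R, V) = 26.4 — off by 4.30.

U = (0.00, 0.00) ✓; U.y = 0.00, N.y = 0.00 ✓; |UN| = 55.30 ✓; ∠(MN, NU) = 90.00° ✓; |MN| = 7.600 ✓; bearing(M→R) − bearing(M→N) = 104.0° ✓; |MR| = 7.600 ✓; ∠(MR, RV) = 90.00° ✓; |RV| = 22.10 ✗.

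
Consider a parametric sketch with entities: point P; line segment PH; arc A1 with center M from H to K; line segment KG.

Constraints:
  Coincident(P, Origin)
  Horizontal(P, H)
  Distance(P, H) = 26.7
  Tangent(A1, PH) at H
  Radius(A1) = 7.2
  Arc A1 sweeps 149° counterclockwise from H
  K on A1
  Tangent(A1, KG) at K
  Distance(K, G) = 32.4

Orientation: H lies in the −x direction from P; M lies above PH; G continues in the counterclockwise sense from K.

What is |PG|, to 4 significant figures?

59.00

P is at the origin; P and H share the same y with |PH| = 26.7 and H on the −x side, so H = (-26.70, 0.000). A1 meets PH tangentially, so MH is at right angles to PH, so M = H + (0, 7.2) = (-26.70, 7.200). On A1, H sits at bearing -90° from M; a 149° counterclockwise sweep puts K at bearing 59°, so K = M + 7.2·(cos 59°, sin 59°) = (-22.99, 13.37). The tangent condition forces MK to be normal to KG, so KG runs along (−sin 59°, cos 59°); with |KG| = 32.4, G = (-50.76, 30.06). Then |PG| = |G − P| = 59.00.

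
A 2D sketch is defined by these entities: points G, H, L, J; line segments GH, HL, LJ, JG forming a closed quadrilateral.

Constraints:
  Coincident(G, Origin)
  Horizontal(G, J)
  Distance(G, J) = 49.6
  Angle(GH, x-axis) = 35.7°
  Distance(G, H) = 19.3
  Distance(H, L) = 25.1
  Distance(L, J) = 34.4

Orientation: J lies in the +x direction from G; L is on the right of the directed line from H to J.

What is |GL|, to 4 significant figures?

22.68

Checks: |HL| = 25.10 ✓; |LJ| = 34.40 ✓.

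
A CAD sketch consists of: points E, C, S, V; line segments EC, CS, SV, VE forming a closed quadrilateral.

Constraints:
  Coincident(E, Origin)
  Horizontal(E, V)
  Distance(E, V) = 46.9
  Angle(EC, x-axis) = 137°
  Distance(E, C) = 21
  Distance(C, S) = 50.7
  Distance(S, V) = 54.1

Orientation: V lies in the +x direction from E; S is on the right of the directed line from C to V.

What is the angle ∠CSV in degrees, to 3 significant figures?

75.0°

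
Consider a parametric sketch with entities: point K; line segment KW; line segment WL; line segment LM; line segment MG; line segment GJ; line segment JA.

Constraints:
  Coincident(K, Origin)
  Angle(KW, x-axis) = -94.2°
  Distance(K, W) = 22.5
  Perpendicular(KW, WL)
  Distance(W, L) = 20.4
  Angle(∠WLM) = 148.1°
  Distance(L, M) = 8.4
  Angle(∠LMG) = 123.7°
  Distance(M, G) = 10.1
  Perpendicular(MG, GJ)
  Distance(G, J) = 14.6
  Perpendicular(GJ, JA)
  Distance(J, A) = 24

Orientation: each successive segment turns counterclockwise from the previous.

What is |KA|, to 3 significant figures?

33.9

K is at the origin; KW runs at -94.2° with length 22.5, so W = (-1.65, -22.4). KW ⟂ WL, so WL runs at -4.20°; with |WL| = 20.4, L = (18.7, -23.9). ∠WLM = 148.1° gives LM at 27.7° from the x-axis; with |LM| = 8.4, M = (26.1, -20.0). ∠LMG = 123.7° gives MG at 84.0° from the x-axis; with |MG| = 10.1, G = (27.2, -9.98). The perpendicularity gives GJ at right angles to MG, so GJ runs at 174°; with |GJ| = 14.6, J = (12.7, -8.46). GJ ⟂ JA, so JA runs at -96.0°; with |JA| = 24.0, A = (10.2, -32.3). Then |KA| = |A − K| = 33.9.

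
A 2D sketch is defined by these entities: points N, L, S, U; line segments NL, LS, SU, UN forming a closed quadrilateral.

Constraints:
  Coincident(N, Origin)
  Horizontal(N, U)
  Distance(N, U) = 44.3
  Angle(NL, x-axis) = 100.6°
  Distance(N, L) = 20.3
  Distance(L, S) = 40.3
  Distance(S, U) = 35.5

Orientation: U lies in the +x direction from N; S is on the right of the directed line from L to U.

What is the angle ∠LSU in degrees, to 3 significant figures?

86.4°

N is at the origin; NU is horizontal with |NU| = 44.3 and U in +x, so U = (44.3, 0). NL runs at 100.6° with |NL| = 20.3, so L = (-3.73, 20.0). S is determined by |LS| = 40.3 and |SU| = 35.5 together: it lies at the intersection of circle(L, 40.3) and circle(U, 35.5). With |LU| = 52.0, the foot of the radical line on LU is 29.5 from L and the perpendicular offset is √(40.3² − 29.5²) = 27.5. Taking the right-of-LU solution: S = (13.0, -16.7).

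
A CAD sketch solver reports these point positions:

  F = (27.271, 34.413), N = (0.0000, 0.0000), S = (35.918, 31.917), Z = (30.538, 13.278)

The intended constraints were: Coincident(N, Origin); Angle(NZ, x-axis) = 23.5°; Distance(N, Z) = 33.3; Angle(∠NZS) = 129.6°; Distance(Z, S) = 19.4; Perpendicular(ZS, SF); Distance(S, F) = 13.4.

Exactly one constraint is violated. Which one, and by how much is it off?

Distance(S, F) = 13.4 — off by 4.40.

N = (0.00, 0.00) ✓; NZ at 23.50° ✓; |NZ| = 33.30 ✓; ∠NZS = 129.6° ✓; |ZS| = 19.40 ✓; ∠(ZS, SF) = 90.00° ✓; |SF| = 9.000 ✗.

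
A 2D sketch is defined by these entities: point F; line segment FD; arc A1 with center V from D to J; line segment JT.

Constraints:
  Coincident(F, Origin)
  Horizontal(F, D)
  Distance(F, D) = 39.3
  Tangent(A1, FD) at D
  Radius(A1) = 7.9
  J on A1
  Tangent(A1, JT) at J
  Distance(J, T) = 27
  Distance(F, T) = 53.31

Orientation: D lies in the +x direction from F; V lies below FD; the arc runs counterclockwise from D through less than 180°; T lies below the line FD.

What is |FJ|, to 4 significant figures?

33.29

F is at the origin; FD is horizontal with |FD| = 39.3 and D on the +x side, so D = (39.30, 0.000). Tangency of A1 to FD means the radius VD is perpendicular to FD, so V = D + (0, -7.9) = (39.30, -7.900). Since VJ ⟂ JT (tangency), |VT| = √(7.9² + 27.0²) = 28.13 regardless of where J sits on A1. So T lies on both circle(F, 53.31) and circle(V, 28.13); the below-FD intersection is T = (39.29, -36.03). J is the foot of the tangent from T: J = (31.72, -10.12).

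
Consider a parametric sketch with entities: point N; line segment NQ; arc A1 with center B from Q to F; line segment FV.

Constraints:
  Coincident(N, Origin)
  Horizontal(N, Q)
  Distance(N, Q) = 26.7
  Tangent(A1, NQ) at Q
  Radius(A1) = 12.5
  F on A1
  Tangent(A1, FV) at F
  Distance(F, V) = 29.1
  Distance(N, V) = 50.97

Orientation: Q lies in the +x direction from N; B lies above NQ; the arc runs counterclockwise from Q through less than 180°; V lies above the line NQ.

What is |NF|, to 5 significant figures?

41.981

Checks: |BF| = 12.50 ✓; ∠(BF, FV) = 90.00° ✓; |FV| = 29.10 ✓; |NV| = 50.97 ✓.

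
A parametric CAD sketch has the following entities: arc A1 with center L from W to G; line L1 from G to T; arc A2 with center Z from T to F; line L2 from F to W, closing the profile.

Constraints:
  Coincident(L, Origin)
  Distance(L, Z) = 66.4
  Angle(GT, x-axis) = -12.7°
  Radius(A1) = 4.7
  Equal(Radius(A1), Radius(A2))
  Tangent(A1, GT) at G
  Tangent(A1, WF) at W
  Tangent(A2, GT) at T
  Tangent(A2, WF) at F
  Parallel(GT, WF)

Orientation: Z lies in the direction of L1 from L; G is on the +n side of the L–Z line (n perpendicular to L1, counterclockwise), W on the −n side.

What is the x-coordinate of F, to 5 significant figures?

63.742

The slot axis is L1's direction at -12.7°, so u = (cos -12.7°, sin -12.7°) = (0.97553, -0.21985) and n = (−sin -12.7°, cos -12.7°) = (0.21985, 0.97553). L is at the origin and Z lies 66.4 along u from L, so Z = 66.4·u = (64.775, -14.598). Tangency of A1 to both parallel lines with radius 4.7 puts G and W at L ± 4.7·n: G = (1.0333, 4.5850), W = (-1.0333, -4.5850). Equal radii place T and F the same way about Z: T = Z + 4.7·n = (65.809, -10.013), F = Z − 4.7·n = (63.742, -19.183). So F.x = 63.742.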